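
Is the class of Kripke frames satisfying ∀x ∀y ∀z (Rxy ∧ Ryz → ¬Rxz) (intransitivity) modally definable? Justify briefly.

Not modally definable

Modal frame validity is preserved under surjective bounded morphisms.
The 7-cycle (worlds w0,w1,w2,w3,w4,w5,w6 with w0→w1→w2→w3→w4→w5→w6→w0) is intransitive. Mapping every world to a single reflexive point • is a surjective bounded morphism; the reflexive point is not intransitive (R••∧R•• but R••).
So the class is not modally definable.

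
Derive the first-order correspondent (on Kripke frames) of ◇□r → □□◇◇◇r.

∀x ∀y ∀z ((xRy ∧ xR²z) → ∃w (yRw ∧ zR³w))

This is a Sahlqvist (Geach-type) schema ◇^1□^1r → □^2◇^3r.
First-order correspondent: ∀x ∀y ∀z ((xRy ∧ xR²z) → ∃w (yRw ∧ zR³w)).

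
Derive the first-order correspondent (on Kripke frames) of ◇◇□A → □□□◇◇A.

This is a Sahlqvist (Geach-type) schema ◇^2□^1A → □^3◇^2A.
Minimal-valuation argument: fix x; take any y with xR^2y and any z with xR^3z. Set V(A) to the set of worlds R-reachable from y in exactly 1 step. Then □^1A holds at y, so the antecedent holds at x; validity forces ◇^2A at z, giving a w with zR^2w and yR^1w.
First-order correspondent: ∀x ∀y ∀z ((xR²y ∧ xR³z) → ∃w (yRw ∧ zR²w)).

∀x ∀y ∀z ((xR²y ∧ xR³z) → ∃w (yRw ∧ zR²w))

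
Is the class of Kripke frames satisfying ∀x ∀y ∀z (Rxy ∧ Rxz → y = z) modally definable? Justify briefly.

Yes, by ◇p → □p

The condition is partial functionality. A defining modal formula is ◇p → □p.
Suppose ◇p→□p is valid. Take Rxy, Rxz and set V(p)={y}. Then ◇p at x, so □p at x, so p at z, i.e. z=y.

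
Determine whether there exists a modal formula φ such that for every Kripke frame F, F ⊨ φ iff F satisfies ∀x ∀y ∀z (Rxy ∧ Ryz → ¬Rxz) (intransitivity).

Not modally definable

If a class were modally definable it would be closed under surjective bounded morphisms (Goldblatt–Thomason).
The 7-cycle (worlds a,b,c,d,e,f,g with a→b→c→d→e→f→g→a) is intransitive. Mapping every world to a single reflexive point • is a surjective bounded morphism; the reflexive point is not intransitive (R••∧R•• but R••).
So no modal formula (or set of formulas) defines exactly the intransitive frames.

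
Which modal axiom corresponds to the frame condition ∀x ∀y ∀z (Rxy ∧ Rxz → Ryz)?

A defining formula is ◇s → □◇s (the 5 axiom).
Suppose ◇s→□◇s is valid. Take Rxy, Rxz and set V(s)={y}. Then ◇s at x, so □◇s at x, so ◇s at z, so some w with Rzw has s; w=y, i.e. Rzy. By symmetry of the argument, Ryz.

◇s → □◇s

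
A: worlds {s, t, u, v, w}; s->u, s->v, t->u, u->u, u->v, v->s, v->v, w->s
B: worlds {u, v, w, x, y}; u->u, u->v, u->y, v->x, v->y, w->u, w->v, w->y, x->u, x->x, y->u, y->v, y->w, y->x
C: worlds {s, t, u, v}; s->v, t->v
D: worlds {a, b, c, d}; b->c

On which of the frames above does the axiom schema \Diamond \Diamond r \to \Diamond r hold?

The schema corresponds to transitivity: \forall x \forall y \forall z (Rxy \wedge Ryz \to Rxz).
A: fails — Ruv and Rvs but not Rus.
B: fails — Ruv and Rvx but not Rux.
C: condition met.
D: condition met.

C, D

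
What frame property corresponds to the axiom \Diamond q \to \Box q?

Suppose ◇q→□q is valid. Take Rxy, Rxz and set V(q)={y}. Then ◇q at x, so □q at x, so q at z, i.e. z=y.
The converse is a direct semantic check.
So the correspondent is partial functionality.

partial functionality: \forall x \forall y \forall z (Rxy \wedge Rxz \to y = z)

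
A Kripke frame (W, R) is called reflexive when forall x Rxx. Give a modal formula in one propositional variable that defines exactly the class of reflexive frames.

□ψ → ψ

A defining formula is □ψ → ψ (the T axiom).
Suppose □ψ→ψ is valid. At any x set V(ψ)={w : Rxw}. Then □ψ holds at x, so ψ holds at x, i.e. Rxx.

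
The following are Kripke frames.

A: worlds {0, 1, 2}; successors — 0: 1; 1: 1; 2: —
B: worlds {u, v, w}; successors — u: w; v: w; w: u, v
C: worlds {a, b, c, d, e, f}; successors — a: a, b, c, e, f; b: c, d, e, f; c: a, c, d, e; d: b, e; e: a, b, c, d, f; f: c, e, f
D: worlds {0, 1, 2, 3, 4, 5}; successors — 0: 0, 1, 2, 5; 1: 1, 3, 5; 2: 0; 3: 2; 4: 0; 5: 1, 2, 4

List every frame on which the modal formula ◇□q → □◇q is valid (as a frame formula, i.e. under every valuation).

Frame correspondent (Sahlqvist): ∀x ∀y ∀z (Rxy ∧ Rxz → ∃w (Ryw ∧ Rzw)) — i.e. convergence.
A: satisfies the condition.
B: satisfies the condition.
C: satisfies the condition.
D: fails — R02 and R01 but 2 and 1 have no common successor.
Valid on: A, B, C.

A, B, C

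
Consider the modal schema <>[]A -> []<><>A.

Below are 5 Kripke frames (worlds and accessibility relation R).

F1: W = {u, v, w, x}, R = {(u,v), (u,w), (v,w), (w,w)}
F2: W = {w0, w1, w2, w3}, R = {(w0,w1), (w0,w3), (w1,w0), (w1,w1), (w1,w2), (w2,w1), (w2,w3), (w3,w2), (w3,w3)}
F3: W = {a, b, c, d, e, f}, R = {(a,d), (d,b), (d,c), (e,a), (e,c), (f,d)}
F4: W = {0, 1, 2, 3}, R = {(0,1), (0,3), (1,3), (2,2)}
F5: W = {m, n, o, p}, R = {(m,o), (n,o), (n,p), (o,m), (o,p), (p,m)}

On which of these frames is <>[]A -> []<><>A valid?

F1, F2

The schema corresponds to a generalized confluence (Geach) condition: forall x forall y forall z ((xRy & xRz) -> exists w (yRw & z R^2 w)).
F1: holds.
F2: holds.
F3: fails — aRd, aRd but no w with dRw and dR²w.
F4: fails — 0R1, 0R1 but no w with 1Rw and 1R²w.
F5: fails — nRo, nRp but no w with oRw and pR²w.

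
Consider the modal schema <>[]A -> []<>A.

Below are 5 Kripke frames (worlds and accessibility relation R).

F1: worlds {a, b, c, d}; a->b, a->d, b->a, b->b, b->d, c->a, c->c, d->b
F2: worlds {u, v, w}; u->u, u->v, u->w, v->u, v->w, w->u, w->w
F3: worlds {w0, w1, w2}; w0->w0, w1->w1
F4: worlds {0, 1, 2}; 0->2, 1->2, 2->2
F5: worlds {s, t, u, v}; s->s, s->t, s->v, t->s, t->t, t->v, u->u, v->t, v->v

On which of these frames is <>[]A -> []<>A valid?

F2, F3, F4, F5

The schema corresponds to convergence: forall x forall y forall z (Rxy & Rxz -> exists w (Ryw & Rzw)).
F1: fails — Rcc and Rca but c and a have no common successor.
F2: satisfies the condition.
F3: satisfies the condition.
F4: satisfies the condition.
F5: satisfies the condition.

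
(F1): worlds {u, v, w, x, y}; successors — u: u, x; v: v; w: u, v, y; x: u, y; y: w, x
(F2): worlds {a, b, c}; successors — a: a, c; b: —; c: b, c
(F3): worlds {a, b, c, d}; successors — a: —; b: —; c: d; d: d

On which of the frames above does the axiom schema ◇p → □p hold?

(F3)

The schema corresponds to partial functionality: ∀x ∀y ∀z (Rxy ∧ Rxz → y = z).
(F1): fails — u sees both u and x.
(F2): fails — a sees both a and c.
(F3): satisfies the condition.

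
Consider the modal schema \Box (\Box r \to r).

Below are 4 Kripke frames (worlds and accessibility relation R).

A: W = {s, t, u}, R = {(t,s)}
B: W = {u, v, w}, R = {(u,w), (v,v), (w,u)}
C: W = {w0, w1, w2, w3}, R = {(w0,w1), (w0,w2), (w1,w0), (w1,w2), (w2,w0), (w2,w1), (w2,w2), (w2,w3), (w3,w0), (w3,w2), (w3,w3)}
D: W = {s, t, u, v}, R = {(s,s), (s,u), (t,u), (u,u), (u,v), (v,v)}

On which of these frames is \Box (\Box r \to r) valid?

D

The schema corresponds to shift-reflexivity: \forall x \forall y (Rxy \to Ryy).
A: fails — Rts but not Rss.
B: fails — Rwu but not Ruu.
C: fails — Rw1w0 but not Rw0w0.
D: condition met.
Valid on: D.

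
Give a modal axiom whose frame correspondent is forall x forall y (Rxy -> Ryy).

The condition is shift-reflexivity. The T□ schema □(□ψ → ψ) defines it.
Suppose □(□ψ→ψ) is valid. Take Rxy and set V(ψ)={w : Ryw}. Then at y, □ψ holds; since □(□ψ→ψ) at x, □ψ→ψ at y, so ψ at y, i.e. Ryy.

□(□ψ → ψ)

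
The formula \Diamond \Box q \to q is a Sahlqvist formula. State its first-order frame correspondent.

Replacing q by ¬q and contraposing gives the equivalent schema q → □◇q.
Suppose q→□◇q is valid. Take Rxy and set V(q)={x}. Then q at x, so □◇q at x, so ◇q at y, so some z with Ryz has q; z=x, i.e. Ryx.
The converse is a direct semantic check.
So the correspondent is symmetry.

symmetry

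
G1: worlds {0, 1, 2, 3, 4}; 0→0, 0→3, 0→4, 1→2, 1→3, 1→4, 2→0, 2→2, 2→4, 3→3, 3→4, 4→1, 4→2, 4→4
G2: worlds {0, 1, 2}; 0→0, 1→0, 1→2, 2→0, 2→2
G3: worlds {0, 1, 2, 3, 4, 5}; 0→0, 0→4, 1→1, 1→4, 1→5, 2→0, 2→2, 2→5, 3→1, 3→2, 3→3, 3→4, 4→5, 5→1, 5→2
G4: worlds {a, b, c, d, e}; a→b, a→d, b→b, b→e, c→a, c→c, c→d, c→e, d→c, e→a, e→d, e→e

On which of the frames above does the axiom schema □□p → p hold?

G1

This is the axiom for a generalized confluence (Geach) condition; its first-order frame correspondent is ∀x ∃w (xR²w ∧ x = w).
G1: ✓.
G2: fails — at 1 but no w with 1R²w and 1=w.
G3: fails — at 4 but no w with 4R²w and 4=w.
G4: fails — at a but no w with aR²w and a=w.
Valid on: G1.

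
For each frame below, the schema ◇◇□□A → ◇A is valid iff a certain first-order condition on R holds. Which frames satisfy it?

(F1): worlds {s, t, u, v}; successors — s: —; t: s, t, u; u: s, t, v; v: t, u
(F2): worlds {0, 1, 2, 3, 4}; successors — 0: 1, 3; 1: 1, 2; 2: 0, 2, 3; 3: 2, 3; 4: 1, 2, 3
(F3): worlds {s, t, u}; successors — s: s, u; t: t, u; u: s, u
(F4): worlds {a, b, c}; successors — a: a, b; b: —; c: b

The schema corresponds to a generalized confluence (Geach) condition: ∀x ∀y (xR²y → ∃w (yR²w ∧ xRw)).
(F1): fails — tR²s but no w with sR²w and tRw.
(F2): holds.
(F3): holds.
(F4): fails — aR²b but no w with bR²w and aRw.
Valid on: (F2), (F3).

(F2), (F3)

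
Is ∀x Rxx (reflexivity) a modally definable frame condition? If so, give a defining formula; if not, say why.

Yes: it is reflexivity, defined by the T schema □r → r.

Yes — defined by □r → r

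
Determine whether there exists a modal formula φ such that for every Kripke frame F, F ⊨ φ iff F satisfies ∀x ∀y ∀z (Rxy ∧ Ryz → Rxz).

Definable; □q → □□q defines it

The condition is transitivity. A defining modal formula is □q → □□q.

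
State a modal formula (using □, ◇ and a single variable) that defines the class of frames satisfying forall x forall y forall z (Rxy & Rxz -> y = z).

This is partial functionality; the standard corresponding axiom is CD: ◇s → □s.
Suppose ◇s→□s is valid. Take Rxy, Rxz and set V(s)={y}. Then ◇s at x, so □s at x, so s at z, i.e. z=y.

◇s → □s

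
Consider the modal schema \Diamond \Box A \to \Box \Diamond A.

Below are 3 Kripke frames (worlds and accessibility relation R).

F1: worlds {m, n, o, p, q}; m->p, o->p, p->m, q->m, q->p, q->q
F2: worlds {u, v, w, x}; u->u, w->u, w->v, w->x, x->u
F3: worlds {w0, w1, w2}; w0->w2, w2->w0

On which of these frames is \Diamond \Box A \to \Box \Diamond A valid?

F3

This is the axiom for convergence; its first-order frame correspondent is \forall x \forall y \forall z (Rxy \wedge Rxz \to \exists w (Ryw \wedge Rzw)).
F1: fails — Rqp and Rqm but p and m have no common successor.
F2: fails — Rwu and Rwv but u and v have no common successor.
F3: satisfies the condition.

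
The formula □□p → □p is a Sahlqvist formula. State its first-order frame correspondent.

This is the C4 axiom.
Its frame correspondent is density — ∀x ∀y (Rxy → ∃z (Rxz ∧ Rzy)).

density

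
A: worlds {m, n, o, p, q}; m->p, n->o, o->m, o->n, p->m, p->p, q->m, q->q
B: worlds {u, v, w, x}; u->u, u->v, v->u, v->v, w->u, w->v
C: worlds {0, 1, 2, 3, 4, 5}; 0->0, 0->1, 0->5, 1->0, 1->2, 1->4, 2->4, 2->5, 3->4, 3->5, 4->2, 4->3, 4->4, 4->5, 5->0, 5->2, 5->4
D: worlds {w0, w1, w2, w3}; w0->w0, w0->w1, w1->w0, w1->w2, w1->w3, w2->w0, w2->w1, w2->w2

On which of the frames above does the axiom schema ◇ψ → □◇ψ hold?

B

Frame correspondent (Sahlqvist): ∀x ∀y ∀z (Rxy ∧ Rxz → Ryz) — i.e. the Euclidean property.
A: fails — Rno and Rno but not Roo.
B: ✓.
C: fails — R01 and R01 but not R11.
D: fails — Rw0w1 and Rw0w1 but not Rw1w1.
Valid on: B.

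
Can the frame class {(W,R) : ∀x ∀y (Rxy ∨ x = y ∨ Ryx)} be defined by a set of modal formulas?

Not modally definable

If a class were modally definable it would be closed under disjoint unions (Goldblatt–Thomason).
Take 3 disjoint single-world reflexive frames: each is trivially connected, but their disjoint union has 3 worlds with no edge between distinct components, so it is not connected.
So the class is not modally definable.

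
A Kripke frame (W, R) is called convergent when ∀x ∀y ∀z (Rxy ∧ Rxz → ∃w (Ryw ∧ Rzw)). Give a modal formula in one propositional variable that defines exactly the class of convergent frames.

◇□ψ → □◇ψ

This is convergence; the standard corresponding axiom is .2: ◇□ψ → □◇ψ.
Suppose ◇□ψ→□◇ψ is valid. Take Rxy, Rxz and set V(ψ)={w : Ryw}. Then □ψ at y so ◇□ψ at x, so □◇ψ at x, so ◇ψ at z, giving w with Rzw and Ryw.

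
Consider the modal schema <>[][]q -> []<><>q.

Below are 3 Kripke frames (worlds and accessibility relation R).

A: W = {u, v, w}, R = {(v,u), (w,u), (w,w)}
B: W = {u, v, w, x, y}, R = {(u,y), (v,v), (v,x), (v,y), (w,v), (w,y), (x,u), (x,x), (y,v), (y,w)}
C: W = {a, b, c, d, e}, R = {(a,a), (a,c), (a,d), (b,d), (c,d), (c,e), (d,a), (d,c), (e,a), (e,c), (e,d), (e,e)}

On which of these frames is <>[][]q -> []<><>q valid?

C

The schema corresponds to a generalized confluence (Geach) condition: forall x forall y forall z ((xRy & xRz) -> exists w (y R^2 w & z R^2 w)).
A: fails — vRu, vRu but no t with uR²t and uR²t.
B: fails — xRu, xRx but no t with uR²t and xR²t.
C: satisfies the condition.
Valid on: C.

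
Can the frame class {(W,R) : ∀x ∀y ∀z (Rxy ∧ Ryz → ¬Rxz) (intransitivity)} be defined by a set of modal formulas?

If a class were modally definable it would be closed under surjective bounded morphisms (Goldblatt–Thomason).
The 3-cycle (worlds w0,w1,w2 with w0→w1→w2→w0) is intransitive. Mapping every world to a single reflexive point • is a surjective bounded morphism; the reflexive point is not intransitive (R••∧R•• but R••).
So no modal formula (or set of formulas) defines exactly the intransitive frames.

No — not modally definable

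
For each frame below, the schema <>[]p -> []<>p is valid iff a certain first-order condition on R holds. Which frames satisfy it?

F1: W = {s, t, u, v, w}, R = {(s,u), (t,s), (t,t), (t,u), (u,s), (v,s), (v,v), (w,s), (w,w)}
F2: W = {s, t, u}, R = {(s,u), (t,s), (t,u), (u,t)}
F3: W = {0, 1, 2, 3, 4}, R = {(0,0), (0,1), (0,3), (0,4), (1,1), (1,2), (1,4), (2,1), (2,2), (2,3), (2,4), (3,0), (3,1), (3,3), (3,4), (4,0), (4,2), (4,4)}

The schema corresponds to convergence: forall x forall y forall z (Rxy & Rxz -> exists w (Ryw & Rzw)).
F1: fails — Rts and Rtu but s and u have no common successor.
F2: fails — Rtu and Rts but u and s have no common successor.
F3: satisfies the condition.
Valid on: F3.

F3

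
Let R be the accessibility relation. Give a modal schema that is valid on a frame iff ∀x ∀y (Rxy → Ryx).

r → □◇r

The condition is symmetry. The B schema r → □◇r defines it.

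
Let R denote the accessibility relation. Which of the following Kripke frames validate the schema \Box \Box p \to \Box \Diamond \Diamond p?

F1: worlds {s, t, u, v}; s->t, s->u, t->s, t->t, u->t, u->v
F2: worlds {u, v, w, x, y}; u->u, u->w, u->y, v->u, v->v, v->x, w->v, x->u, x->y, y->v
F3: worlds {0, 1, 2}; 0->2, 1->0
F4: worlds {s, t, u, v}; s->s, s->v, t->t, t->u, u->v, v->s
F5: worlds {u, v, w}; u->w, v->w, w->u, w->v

F2

Frame correspondent (Sahlqvist): \forall x \forall z (xRz \to \exists w (x R^2 w \wedge z R^2 w)) — i.e. a generalized confluence (Geach) condition.
F1: fails — uRv but no w with uR²w and vR²w.
F2: satisfies the condition.
F3: fails — 0R2 but no w with 0R²w and 2R²w.
F4: fails — tRu but no w with tR²w and uR²w.
F5: fails — uRw but no t with uR²t and wR²t.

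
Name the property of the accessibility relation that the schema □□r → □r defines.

density

This schema is the C4 axiom.
It corresponds to density: ∀x ∀y (Rxy → ∃z (Rxz ∧ Rzy)).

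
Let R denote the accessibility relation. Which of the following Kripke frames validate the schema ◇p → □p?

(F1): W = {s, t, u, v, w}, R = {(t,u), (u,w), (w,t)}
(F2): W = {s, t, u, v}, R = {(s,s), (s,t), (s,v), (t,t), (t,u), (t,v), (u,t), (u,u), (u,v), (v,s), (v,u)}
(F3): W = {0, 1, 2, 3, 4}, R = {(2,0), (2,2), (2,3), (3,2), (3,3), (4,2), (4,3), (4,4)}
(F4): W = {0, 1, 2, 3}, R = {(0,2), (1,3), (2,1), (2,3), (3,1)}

This is the axiom for partial functionality; its first-order frame correspondent is ∀x ∀y ∀z (Rxy ∧ Rxz → y = z).
(F1): condition met.
(F2): fails — s sees both s and t.
(F3): fails — 2 sees both 0 and 2.
(F4): fails — 2 sees both 1 and 3.
Valid on: (F1).

(F1)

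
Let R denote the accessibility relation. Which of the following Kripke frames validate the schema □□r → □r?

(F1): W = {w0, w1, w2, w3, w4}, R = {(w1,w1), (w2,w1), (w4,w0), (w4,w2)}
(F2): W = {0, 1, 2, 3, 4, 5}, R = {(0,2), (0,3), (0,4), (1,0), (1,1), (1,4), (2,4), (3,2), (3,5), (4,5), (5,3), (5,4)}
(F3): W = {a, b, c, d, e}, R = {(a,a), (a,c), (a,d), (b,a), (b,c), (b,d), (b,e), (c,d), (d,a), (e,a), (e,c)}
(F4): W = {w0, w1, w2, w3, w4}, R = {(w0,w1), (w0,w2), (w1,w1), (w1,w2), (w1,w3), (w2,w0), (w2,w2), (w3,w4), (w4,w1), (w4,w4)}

The schema corresponds to density: ∀x ∀y (Rxy → ∃z (Rxz ∧ Rzy)).
(F1): fails — Rw4w0 but no z with Rw4z and Rzw0.
(F2): fails — R32 but no z with R3z and Rz2.
(F3): fails — Rcd but no z with Rcz and Rzd.
(F4): condition met.
Valid on: (F4).

(F4)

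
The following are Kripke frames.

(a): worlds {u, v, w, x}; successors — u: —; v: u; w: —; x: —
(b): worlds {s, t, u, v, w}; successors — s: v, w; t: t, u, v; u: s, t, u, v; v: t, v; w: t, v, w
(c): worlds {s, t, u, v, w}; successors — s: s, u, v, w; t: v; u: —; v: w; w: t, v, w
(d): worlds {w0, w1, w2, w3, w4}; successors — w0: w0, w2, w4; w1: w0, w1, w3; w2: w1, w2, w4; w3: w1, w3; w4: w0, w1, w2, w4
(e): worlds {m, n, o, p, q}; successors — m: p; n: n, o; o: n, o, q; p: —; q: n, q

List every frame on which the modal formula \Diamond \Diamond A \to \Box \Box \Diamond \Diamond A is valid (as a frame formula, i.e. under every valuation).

Frame correspondent (Sahlqvist): \forall x \forall y \forall z ((x R^2 y \wedge x R^2 z) \to \exists w (y = w \wedge z R^2 w)) — i.e. a generalized confluence (Geach) condition.
(a): holds.
(b): fails — sR²w, sR²t but no w* with w=w* and tR²w*.
(c): fails — sR²s, sR²t but no w* with s=w* and tR²w*.
(d): fails — w1R²w2, w1R²w3 but no w with w2=w and w3R²w.
(e): holds.
Valid on: (a), (e).

(a), (e)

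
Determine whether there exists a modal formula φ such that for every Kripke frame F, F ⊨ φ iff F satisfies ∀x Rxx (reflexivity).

Yes, by □q → q

The condition is reflexivity. A defining modal formula is □q → q.
Suppose □q→q is valid. At any x set V(q)={w : Rxw}. Then □q holds at x, so q holds at x, i.e. Rxx.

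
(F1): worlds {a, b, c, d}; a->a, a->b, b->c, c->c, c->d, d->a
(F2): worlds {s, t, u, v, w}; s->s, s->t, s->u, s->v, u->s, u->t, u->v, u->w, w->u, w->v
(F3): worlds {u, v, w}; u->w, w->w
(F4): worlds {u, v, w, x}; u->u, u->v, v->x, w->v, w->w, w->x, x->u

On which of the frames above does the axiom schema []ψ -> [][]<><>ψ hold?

(F3)

This is the axiom for a generalized confluence (Geach) condition; its first-order frame correspondent is forall x forall z (x R^2 z -> exists w (xRw & z R^2 w)).
(F1): fails — aR²b but no w with aRw and bR²w.
(F2): fails — sR²t but no w* with sRw* and tR²w*.
(F3): ✓.
(F4): fails — wR²v but no t with wRt and vR²t.
Valid on: (F3).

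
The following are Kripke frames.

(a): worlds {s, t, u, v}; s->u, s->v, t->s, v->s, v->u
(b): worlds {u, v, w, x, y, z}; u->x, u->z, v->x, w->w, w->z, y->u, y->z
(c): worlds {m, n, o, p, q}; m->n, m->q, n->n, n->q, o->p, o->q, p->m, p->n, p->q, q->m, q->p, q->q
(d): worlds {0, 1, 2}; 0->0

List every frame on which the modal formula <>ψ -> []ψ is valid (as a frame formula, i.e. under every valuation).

The schema corresponds to partial functionality: forall x forall y forall z (Rxy & Rxz -> y = z).
(a): fails — s sees both u and v.
(b): fails — u sees both x and z.
(c): fails — m sees both n and q.
(d): condition met.
Valid on: (d).

(d)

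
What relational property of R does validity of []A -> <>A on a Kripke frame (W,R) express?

seriality

Suppose □A→◇A is valid. At any x set V(A)=W. Then □A at x, so ◇A at x, so x has a successor.
The converse is a direct semantic check.
So the correspondent is seriality.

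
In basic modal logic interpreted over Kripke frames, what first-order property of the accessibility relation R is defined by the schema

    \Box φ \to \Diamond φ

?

Suppose □φ→◇φ is valid. At any x set V(φ)=W. Then □φ at x, so ◇φ at x, so x has a successor.
Conversely, on a frame with seriality the schema holds at every world under every valuation.
So the correspondent is seriality.

seriality: \forall x \exists y Rxy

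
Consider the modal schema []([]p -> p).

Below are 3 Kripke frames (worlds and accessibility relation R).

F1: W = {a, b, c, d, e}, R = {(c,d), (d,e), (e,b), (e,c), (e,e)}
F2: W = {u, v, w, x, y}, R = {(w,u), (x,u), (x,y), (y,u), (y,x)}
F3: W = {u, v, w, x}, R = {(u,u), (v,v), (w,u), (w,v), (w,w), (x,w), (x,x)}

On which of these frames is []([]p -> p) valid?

F3

This is the axiom for shift-reflexivity; its first-order frame correspondent is forall x forall y (Rxy -> Ryy).
F1: fails — Reb but not Rbb.
F2: fails — Ryx but not Rxx.
F3: holds.
Valid on: F3.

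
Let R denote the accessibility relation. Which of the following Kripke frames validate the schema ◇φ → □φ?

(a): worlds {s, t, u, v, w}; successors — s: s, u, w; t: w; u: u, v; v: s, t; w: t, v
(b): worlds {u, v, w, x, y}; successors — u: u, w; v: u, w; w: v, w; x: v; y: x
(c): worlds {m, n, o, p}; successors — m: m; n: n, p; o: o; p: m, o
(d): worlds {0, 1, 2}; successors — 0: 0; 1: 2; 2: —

The schema corresponds to partial functionality: ∀x ∀y ∀z (Rxy ∧ Rxz → y = z).
(a): fails — s sees both s and u.
(b): fails — u sees both u and w.
(c): fails — n sees both n and p.
(d): satisfies the condition.
Valid on: (d).

(d)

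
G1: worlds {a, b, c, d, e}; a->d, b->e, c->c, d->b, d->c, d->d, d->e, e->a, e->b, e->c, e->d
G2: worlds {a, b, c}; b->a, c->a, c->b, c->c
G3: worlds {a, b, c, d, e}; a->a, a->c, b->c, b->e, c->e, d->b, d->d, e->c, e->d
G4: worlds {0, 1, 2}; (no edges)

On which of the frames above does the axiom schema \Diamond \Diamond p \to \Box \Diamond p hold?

G4

This is the axiom for a generalized confluence (Geach) condition; its first-order frame correspondent is \forall x \forall y \forall z ((x R^2 y \wedge xRz) \to \exists w (y = w \wedge zRw)).
G1: fails — dR²a, dRb but no w with a=w and bRw.
G2: fails — cR²a, cRa but no w with a=w and aRw.
G3: fails — aR²a, aRc but no w with a=w and cRw.
G4: ✓.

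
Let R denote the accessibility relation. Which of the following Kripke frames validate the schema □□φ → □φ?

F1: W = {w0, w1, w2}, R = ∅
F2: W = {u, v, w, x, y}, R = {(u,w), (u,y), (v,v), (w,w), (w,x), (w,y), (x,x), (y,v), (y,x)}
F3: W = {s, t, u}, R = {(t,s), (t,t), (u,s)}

F1, F2

Frame correspondent (Sahlqvist): ∀x ∀y (Rxy → ∃z (Rxz ∧ Rzy)) — i.e. density.
F1: holds.
F2: holds.
F3: fails — Rus but no z with Ruz and Rzs.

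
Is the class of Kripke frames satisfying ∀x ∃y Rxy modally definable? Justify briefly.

Yes, by □q → ◇q

Yes: it is seriality, defined by the D schema □q → ◇q.
Suppose □q→◇q is valid. At any x set V(q)=W. Then □q at x, so ◇q at x, so x has a successor.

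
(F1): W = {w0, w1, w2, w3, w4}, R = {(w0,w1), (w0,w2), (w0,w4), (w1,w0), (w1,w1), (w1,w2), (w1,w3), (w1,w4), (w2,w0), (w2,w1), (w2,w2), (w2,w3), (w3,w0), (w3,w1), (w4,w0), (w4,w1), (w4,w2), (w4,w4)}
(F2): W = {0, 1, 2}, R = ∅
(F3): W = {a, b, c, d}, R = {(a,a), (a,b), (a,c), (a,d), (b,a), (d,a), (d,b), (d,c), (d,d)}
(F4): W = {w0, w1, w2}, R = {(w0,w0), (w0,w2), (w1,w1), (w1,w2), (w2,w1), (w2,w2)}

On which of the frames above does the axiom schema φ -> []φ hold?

(F2)

This is the axiom for a generalized confluence (Geach) condition; its first-order frame correspondent is forall x forall z (xRz -> exists w (x = w & z = w)).
(F1): fails — w0Rw1 but w0 ≠ w1.
(F2): holds.
(F3): fails — aRb but a ≠ b.
(F4): fails — w0Rw2 but w0 ≠ w2.
Valid on: (F2).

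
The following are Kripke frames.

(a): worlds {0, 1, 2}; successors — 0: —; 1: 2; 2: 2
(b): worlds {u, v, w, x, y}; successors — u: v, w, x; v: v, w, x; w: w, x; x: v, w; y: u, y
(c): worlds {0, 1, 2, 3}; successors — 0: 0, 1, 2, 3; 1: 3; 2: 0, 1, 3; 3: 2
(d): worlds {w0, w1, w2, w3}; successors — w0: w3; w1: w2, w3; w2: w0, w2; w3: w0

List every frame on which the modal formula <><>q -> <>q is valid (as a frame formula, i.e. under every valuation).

(a)

The schema corresponds to transitivity: forall x forall y forall z (Rxy & Ryz -> Rxz).
(a): condition met.
(b): fails — Rxw and Rwx but not Rxx.
(c): fails — R32 and R23 but not R33.
(d): fails — Rw1w2 and Rw2w0 but not Rw1w0.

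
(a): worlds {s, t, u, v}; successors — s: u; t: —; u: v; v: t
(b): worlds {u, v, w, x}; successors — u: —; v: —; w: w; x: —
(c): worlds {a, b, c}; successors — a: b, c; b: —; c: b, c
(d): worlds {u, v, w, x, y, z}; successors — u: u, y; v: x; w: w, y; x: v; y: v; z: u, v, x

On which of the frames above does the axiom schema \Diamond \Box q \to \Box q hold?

The schema corresponds to a generalized confluence (Geach) condition: \forall x \forall y \forall z ((xRy \wedge xRz) \to \exists w (yRw \wedge z = w)).
(a): fails — sRu, sRu but no w with uRw and u=w.
(b): condition met.
(c): fails — aRb, aRb but no w with bRw and b=w.
(d): fails — uRy, uRu but no t with yRt and u=t.
Valid on: (b).

(b)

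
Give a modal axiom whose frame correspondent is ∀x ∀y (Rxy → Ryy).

□(□p → p)

The condition is shift-reflexivity. The T□ schema □(□p → p) defines it.
Suppose □(□p→p) is valid. Take Rxy and set V(p)={w : Ryw}. Then at y, □p holds; since □(□p→p) at x, □p→p at y, so p at y, i.e. Ryy.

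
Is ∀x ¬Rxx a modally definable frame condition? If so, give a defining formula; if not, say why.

Modal frame validity is preserved under surjective bounded morphisms.
The 2-cycle (worlds s,t with s→t→s) is irreflexive, and the map sending every world to a single reflexive point • is a surjective bounded morphism (forth: every edge maps to (•,•); back: every world has a successor). So any modal formula valid on the 2-cycle is also valid on the reflexive point, which is not irreflexive.
So the class is not modally definable.

No — not modally definable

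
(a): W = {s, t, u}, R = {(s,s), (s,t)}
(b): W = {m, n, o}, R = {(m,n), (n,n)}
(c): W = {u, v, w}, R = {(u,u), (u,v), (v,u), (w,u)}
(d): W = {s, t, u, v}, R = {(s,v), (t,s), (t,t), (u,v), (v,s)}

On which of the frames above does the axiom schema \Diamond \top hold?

The schema corresponds to seriality: \forall x \exists y Rxy.
(a): fails — world t has no successor.
(b): fails — world o has no successor.
(c): holds.
(d): holds.

(c), (d)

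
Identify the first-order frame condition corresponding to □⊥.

□⊥ is valid iff no world has any successor (otherwise □⊥ fails at any world with one).
The converse is a direct semantic check.
Frame condition: ∀x ∀y ¬Rxy.

emptiness of R: ∀x ∀y ¬Rxy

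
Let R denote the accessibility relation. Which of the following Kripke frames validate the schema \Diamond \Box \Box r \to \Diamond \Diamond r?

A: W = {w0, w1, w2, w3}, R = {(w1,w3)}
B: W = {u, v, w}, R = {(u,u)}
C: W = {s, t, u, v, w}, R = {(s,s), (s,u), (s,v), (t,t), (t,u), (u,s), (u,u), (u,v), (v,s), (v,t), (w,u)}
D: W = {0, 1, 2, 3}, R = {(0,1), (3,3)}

B, C

The schema corresponds to a generalized confluence (Geach) condition: \forall x \forall y (xRy \to \exists w (y R^2 w \wedge x R^2 w)).
A: fails — w1Rw3 but no w with w3R²w and w1R²w.
B: ✓.
C: ✓.
D: fails — 0R1 but no w with 1R²w and 0R²w.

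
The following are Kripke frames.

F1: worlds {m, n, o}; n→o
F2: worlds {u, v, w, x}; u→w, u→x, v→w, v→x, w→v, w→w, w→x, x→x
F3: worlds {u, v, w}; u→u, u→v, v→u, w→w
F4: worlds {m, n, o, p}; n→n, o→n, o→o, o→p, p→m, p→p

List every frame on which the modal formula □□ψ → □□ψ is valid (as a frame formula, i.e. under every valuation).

F1, F2, F3, F4

Frame correspondent (Sahlqvist): ∀x ∀z (xR²z → ∃w (xR²w ∧ z = w)) — i.e. a generalized confluence (Geach) condition.
F1: ✓.
F2: ✓.
F3: ✓.
F4: ✓.
Valid on: F1, F2, F3, F4.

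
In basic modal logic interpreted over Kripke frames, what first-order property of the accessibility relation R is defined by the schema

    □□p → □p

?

This schema is the C4 axiom.
It corresponds to density: ∀x ∀y (Rxy → ∃z (Rxz ∧ Rzy)).

Density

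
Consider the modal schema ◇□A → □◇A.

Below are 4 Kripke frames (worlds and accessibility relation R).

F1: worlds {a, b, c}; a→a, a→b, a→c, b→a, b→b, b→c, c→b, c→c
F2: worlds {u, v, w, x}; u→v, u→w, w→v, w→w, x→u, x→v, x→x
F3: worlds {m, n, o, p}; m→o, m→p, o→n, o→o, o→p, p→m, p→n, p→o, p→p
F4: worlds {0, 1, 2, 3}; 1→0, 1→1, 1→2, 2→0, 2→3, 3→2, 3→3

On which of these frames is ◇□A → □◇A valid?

The schema corresponds to convergence: ∀x ∀y ∀z (Rxy ∧ Rxz → ∃w (Ryw ∧ Rzw)).
F1: condition met.
F2: fails — Ruv and Ruv but v and v have no common successor.
F3: fails — Ron and Ron but n and n have no common successor.
F4: fails — R10 and R10 but 0 and 0 have no common successor.
Valid on: F1.

F1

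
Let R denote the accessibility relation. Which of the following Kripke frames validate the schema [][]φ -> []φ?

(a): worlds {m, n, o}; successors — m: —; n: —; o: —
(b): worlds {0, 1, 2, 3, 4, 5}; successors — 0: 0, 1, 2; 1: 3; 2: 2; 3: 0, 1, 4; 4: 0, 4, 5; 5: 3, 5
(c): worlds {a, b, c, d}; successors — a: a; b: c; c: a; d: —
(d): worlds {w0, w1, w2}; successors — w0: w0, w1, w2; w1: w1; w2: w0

(a), (d)

This is the axiom for density; its first-order frame correspondent is forall x forall y (Rxy -> exists z (Rxz & Rzy)).
(a): satisfies the condition.
(b): fails — R13 but no z with R1z and Rz3.
(c): fails — Rbc but no z with Rbz and Rzc.
(d): satisfies the condition.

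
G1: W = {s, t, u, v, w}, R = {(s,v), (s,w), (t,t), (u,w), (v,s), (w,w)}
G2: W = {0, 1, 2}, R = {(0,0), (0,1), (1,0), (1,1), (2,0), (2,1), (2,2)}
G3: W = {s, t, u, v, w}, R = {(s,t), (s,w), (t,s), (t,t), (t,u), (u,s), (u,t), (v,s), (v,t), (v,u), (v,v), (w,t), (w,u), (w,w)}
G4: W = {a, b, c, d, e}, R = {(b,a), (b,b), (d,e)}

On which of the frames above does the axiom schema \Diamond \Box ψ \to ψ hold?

none

This is the axiom for symmetry; its first-order frame correspondent is \forall x \forall y (Rxy \to Ryx).
G1: fails — Ruw but not Rwu.
G2: fails — R20 but not R02.
G3: fails — Rwt but not Rtw.
G4: fails — Rde but not Red.
Valid on no frame.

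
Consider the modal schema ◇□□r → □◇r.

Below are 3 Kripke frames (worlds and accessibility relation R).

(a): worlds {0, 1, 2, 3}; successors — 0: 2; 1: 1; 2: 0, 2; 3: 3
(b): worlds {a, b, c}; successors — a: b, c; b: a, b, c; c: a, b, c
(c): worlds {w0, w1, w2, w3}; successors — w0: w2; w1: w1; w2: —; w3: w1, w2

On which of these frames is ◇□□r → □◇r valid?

(a), (b)

This is the axiom for a generalized confluence (Geach) condition; its first-order frame correspondent is ∀x ∀y ∀z ((xRy ∧ xRz) → ∃w (yR²w ∧ zRw)).
(a): holds.
(b): holds.
(c): fails — w0Rw2, w0Rw2 but no w with w2R²w and w2Rw.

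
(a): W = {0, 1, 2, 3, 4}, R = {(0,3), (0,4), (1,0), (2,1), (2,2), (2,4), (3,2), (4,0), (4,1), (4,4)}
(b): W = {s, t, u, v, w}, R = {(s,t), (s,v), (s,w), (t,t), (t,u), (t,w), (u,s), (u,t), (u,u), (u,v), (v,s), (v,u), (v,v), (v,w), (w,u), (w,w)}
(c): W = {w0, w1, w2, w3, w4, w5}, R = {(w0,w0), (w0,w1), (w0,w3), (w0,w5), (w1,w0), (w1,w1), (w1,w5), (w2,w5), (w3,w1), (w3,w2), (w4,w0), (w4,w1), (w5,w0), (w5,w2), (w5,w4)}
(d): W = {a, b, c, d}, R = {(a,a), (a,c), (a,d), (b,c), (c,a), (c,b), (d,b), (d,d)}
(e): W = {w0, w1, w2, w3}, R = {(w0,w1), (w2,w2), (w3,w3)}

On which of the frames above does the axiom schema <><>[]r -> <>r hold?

(b), (e)

This is the axiom for a generalized confluence (Geach) condition; its first-order frame correspondent is forall x forall y (x R^2 y -> exists w (yRw & xRw)).
(a): fails — 0R²1 but no w with 1Rw and 0Rw.
(b): condition met.
(c): fails — w2R²w4 but no w with w4Rw and w2Rw.
(d): fails — dR²b but no w with bRw and dRw.
(e): condition met.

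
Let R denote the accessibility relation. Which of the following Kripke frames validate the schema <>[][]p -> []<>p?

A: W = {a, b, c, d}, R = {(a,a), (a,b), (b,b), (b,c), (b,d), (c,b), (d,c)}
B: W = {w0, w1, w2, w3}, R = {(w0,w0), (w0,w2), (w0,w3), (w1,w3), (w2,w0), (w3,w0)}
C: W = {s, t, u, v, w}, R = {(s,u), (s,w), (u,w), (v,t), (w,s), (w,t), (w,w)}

Frame correspondent (Sahlqvist): forall x forall y forall z ((xRy & xRz) -> exists w (y R^2 w & zRw)) — i.e. a generalized confluence (Geach) condition.
A: fails — bRd, bRd but no w with dR²w and dRw.
B: holds.
C: fails — vRt, vRt but no w* with tR²w* and tRw*.
Valid on: B.

B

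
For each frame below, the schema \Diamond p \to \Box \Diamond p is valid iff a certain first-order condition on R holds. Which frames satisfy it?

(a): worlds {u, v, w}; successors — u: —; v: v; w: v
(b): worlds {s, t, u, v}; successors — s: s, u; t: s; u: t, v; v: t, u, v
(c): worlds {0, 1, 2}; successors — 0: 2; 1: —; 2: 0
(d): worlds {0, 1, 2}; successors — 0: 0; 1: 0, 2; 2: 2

This is the axiom for the Euclidean property; its first-order frame correspondent is \forall x \forall y \forall z (Rxy \wedge Rxz \to Ryz).
(a): condition met.
(b): fails — Rsu and Rsu but not Ruu.
(c): fails — R02 and R02 but not R22.
(d): fails — R10 and R12 but not R02.

(a)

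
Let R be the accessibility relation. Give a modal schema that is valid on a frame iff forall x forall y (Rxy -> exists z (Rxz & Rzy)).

□□ψ → □ψ

This is density; the standard corresponding axiom is C4: □□ψ → □ψ.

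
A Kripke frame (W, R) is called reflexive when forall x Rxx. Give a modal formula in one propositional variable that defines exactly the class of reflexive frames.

A defining formula is □ψ → ψ (the T axiom).

□ψ → ψ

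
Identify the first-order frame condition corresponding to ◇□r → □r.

Equivalently (dual form): ◇r → □◇r.
Suppose ◇r→□◇r is valid. Take Rxy, Rxz and set V(r)={y}. Then ◇r at x, so □◇r at x, so ◇r at z, so some w with Rzw has r; w=y, i.e. Rzy. By symmetry of the argument, Ryz.
Conversely, on a frame with the Euclidean property the schema holds at every world under every valuation.
So the correspondent is the Euclidean property.

the Euclidean property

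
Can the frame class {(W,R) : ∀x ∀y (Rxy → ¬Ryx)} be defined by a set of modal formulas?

Modal frame validity is preserved under surjective bounded morphisms.
The 5-cycle (worlds a,b,c,d,e with a→b→c→d→e→a) is asymmetric. Mapping every world to a single reflexive point • is a surjective bounded morphism, and the reflexive point is not asymmetric (R•• but asymmetry requires ¬R••).
So the class is not modally definable.

Not definable by any modal formula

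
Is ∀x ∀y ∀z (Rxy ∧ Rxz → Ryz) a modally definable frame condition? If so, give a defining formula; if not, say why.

Yes, by ◇p → □◇p

This is a Sahlqvist condition; the 5 axiom ◇p → □◇p defines it.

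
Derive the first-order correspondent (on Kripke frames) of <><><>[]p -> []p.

forall x forall y forall z ((x R^3 y & xRz) -> exists w (yRw & z = w))

This is a Sahlqvist (Geach-type) schema ◇^3□^1p → □^1◇^0p.
Minimal-valuation argument: fix x; take any y with xR^3y and any z with xR^1z. Set V(p) to the set of worlds R-reachable from y in exactly 1 step. Then □^1p holds at y, so the antecedent holds at x; validity forces ◇^0p at z, giving a w with zR^0w and yR^1w.
First-order correspondent: forall x forall y forall z ((x R^3 y & xRz) -> exists w (yRw & z = w)).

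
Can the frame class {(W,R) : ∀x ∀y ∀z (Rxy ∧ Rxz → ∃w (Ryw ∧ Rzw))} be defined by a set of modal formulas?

This is a Sahlqvist condition; the .2 axiom ◇□p → □◇p defines it.
Suppose ◇□p→□◇p is valid. Take Rxy, Rxz and set V(p)={w : Ryw}. Then □p at y so ◇□p at x, so □◇p at x, so ◇p at z, giving w with Rzw and Ryw.

Definable; ◇□p → □◇p defines it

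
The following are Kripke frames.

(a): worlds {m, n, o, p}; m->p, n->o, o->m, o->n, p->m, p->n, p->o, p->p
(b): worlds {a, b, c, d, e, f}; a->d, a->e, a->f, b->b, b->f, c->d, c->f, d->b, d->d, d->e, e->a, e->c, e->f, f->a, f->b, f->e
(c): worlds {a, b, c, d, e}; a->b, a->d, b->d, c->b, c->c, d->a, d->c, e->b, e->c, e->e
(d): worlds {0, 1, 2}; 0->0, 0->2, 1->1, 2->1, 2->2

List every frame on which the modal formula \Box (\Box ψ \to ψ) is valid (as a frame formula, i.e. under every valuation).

(d)

The schema corresponds to shift-reflexivity: \forall x \forall y (Rxy \to Ryy).
(a): fails — Rom but not Rmm.
(b): fails — Rfe but not Ree.
(c): fails — Reb but not Rbb.
(d): holds.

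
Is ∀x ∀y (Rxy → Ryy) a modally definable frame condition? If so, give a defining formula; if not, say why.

Yes: it is shift-reflexivity, defined by the T□ schema □(□r → r).
Suppose □(□r→r) is valid. Take Rxy and set V(r)={w : Ryw}. Then at y, □r holds; since □(□r→r) at x, □r→r at y, so r at y, i.e. Ryy.

Yes, by □(□r → r)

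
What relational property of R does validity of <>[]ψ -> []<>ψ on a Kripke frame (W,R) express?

This is the .2 axiom.
It corresponds to convergence: forall x forall y forall z (Rxy & Rxz -> exists w (Ryw & Rzw)).

convergence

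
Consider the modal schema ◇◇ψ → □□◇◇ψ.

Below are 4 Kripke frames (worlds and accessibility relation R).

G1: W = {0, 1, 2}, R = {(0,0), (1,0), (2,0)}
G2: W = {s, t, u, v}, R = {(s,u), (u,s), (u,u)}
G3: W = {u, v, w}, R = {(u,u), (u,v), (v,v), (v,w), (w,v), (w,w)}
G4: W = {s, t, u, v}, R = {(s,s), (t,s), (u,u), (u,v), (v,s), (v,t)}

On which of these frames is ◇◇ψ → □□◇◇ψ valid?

Frame correspondent (Sahlqvist): ∀x ∀y ∀z ((xR²y ∧ xR²z) → ∃w (y = w ∧ zR²w)) — i.e. a generalized confluence (Geach) condition.
G1: satisfies the condition.
G2: satisfies the condition.
G3: fails — uR²u, uR²v but no t with u=t and vR²t.
G4: fails — uR²t, uR²s but no w with t=w and sR²w.
Valid on: G1, G2.

G1, G2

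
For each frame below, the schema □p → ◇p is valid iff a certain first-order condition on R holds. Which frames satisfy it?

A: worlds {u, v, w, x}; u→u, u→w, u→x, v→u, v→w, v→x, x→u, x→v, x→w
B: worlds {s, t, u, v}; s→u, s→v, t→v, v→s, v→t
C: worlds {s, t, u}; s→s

This is the axiom for seriality; its first-order frame correspondent is ∀x ∃y Rxy.
A: fails — world w has no successor.
B: fails — world u has no successor.
C: fails — world t has no successor.
Valid on no frame.

none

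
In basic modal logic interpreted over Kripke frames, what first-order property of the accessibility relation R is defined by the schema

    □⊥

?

Emptiness of R

This is the Ver axiom.
Its frame correspondent is emptiness of R — ∀x ∀y ¬Rxy.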